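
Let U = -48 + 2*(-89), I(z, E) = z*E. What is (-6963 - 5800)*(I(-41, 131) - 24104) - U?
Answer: 376189651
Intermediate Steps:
I(z, E) = E*z
U = -226 (U = -48 - 178 = -226)
(-6963 - 5800)*(I(-41, 131) - 24104) - U = (-6963 - 5800)*(131*(-41) - 24104) - 1*(-226) = -12763*(-5371 - 24104) + 226 = -12763*(-29475) + 226 = 376189425 + 226 = 376189651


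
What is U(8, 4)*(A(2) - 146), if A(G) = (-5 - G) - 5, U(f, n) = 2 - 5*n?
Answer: 2844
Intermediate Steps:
A(G) = -10 - G
U(8, 4)*(A(2) - 146) = (2 - 5*4)*((-10 - 1*2) - 146) = (2 - 20)*((-10 - 2) - 146) = -18*(-12 - 146) = -18*(-158) = 2844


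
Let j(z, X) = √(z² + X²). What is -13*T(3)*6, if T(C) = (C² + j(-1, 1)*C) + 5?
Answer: -1092 - 234*√2 ≈ -1422.9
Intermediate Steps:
j(z, X) = √(X² + z²)
T(C) = 5 + C² + C*√2 (T(C) = (C² + √(1² + (-1)²)*C) + 5 = (C² + √(1 + 1)*C) + 5 = (C² + √2*C) + 5 = (C² + C*√2) + 5 = 5 + C² + C*√2)
-13*T(3)*6 = -13*(5 + 3² + 3*√2)*6 = -13*(5 + 9 + 3*√2)*6 = -13*(14 + 3*√2)*6 = (-182 - 39*√2)*6 = -1092 - 234*√2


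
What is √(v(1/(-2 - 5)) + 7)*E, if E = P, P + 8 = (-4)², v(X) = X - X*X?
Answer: 8*√335/7 ≈ 20.918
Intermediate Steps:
v(X) = X - X²
P = 8 (P = -8 + (-4)² = -8 + 16 = 8)
E = 8
√(v(1/(-2 - 5)) + 7)*E = √((1 - 1/(-2 - 5))/(-2 - 5) + 7)*8 = √((1 - 1/(-7))/(-7) + 7)*8 = √(-(1 - 1*(-⅐))/7 + 7)*8 = √(-(1 + ⅐)/7 + 7)*8 = √(-⅐*8/7 + 7)*8 = √(-8/49 + 7)*8 = √(335/49)*8 = (√335/7)*8 = 8*√335/7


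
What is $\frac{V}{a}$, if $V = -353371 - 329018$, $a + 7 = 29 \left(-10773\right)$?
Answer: $\frac{682389}{312424} \approx 2.1842$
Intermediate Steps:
$a = -312424$ ($a = -7 + 29 \left(-10773\right) = -7 - 312417 = -312424$)
$V = -682389$
$\frac{V}{a} = - \frac{682389}{-312424} = \left(-682389\right) \left(- \frac{1}{312424}\right) = \frac{682389}{312424}$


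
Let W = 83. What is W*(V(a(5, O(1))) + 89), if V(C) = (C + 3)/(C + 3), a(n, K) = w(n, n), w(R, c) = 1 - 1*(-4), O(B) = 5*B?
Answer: 7470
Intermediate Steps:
w(R, c) = 5 (w(R, c) = 1 + 4 = 5)
a(n, K) = 5
V(C) = 1 (V(C) = (3 + C)/(3 + C) = 1)
W*(V(a(5, O(1))) + 89) = 83*(1 + 89) = 83*90 = 7470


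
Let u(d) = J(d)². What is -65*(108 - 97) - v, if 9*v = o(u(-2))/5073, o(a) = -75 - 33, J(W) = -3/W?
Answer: -1209061/1691 ≈ -715.00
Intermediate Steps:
u(d) = 9/d² (u(d) = (-3/d)² = 9/d²)
o(a) = -108
v = -4/1691 (v = (-108/5073)/9 = (-108*1/5073)/9 = (⅑)*(-36/1691) = -4/1691 ≈ -0.0023655)
-65*(108 - 97) - v = -65*(108 - 97) - 1*(-4/1691) = -65*11 + 4/1691 = -715 + 4/1691 = -1209061/1691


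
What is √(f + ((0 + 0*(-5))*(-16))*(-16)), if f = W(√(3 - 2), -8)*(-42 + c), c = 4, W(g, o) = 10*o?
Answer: 4*√190 ≈ 55.136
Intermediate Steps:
f = 3040 (f = (10*(-8))*(-42 + 4) = -80*(-38) = 3040)
√(f + ((0 + 0*(-5))*(-16))*(-16)) = √(3040 + ((0 + 0*(-5))*(-16))*(-16)) = √(3040 + ((0 + 0)*(-16))*(-16)) = √(3040 + (0*(-16))*(-16)) = √(3040 + 0*(-16)) = √(3040 + 0) = √3040 = 4*√190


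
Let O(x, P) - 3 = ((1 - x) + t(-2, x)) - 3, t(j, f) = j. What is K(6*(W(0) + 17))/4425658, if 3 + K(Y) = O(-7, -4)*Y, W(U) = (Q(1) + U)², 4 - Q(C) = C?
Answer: 933/4425658 ≈ 0.00021082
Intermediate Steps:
Q(C) = 4 - C
W(U) = (3 + U)² (W(U) = ((4 - 1*1) + U)² = ((4 - 1) + U)² = (3 + U)²)
O(x, P) = -1 - x (O(x, P) = 3 + (((1 - x) - 2) - 3) = 3 + ((-1 - x) - 3) = 3 + (-4 - x) = -1 - x)
K(Y) = -3 + 6*Y (K(Y) = -3 + (-1 - 1*(-7))*Y = -3 + (-1 + 7)*Y = -3 + 6*Y)
K(6*(W(0) + 17))/4425658 = (-3 + 6*(6*((3 + 0)² + 17)))/4425658 = (-3 + 6*(6*(3² + 17)))*(1/4425658) = (-3 + 6*(6*(9 + 17)))*(1/4425658) = (-3 + 6*(6*26))*(1/4425658) = (-3 + 6*156)*(1/4425658) = (-3 + 936)*(1/4425658) = 933*(1/4425658) = 933/4425658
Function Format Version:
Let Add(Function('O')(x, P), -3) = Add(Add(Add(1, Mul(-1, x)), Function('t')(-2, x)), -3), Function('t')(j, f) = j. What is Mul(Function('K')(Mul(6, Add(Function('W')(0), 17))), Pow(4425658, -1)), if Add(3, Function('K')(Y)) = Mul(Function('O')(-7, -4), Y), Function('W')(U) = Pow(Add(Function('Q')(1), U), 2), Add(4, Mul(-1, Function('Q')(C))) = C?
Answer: Rational(933, 4425658) ≈ 0.00021082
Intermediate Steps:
Function('Q')(C) = Add(4, Mul(-1, C))
Function('W')(U) = Pow(Add(3, U), 2) (Function('W')(U) = Pow(Add(Add(4, Mul(-1, 1)), U), 2) = Pow(Add(Add(4, -1), U), 2) = Pow(Add(3, U), 2))
Function('O')(x, P) = Add(-1, Mul(-1, x)) (Function('O')(x, P) = Add(3, Add(Add(Add(1, Mul(-1, x)), -2), -3)) = Add(3, Add(Add(-1, Mul(-1, x)), -3)) = Add(3, Add(-4, Mul(-1, x))) = Add(-1, Mul(-1, x)))
Function('K')(Y) = Add(-3, Mul(6, Y)) (Function('K')(Y) = Add(-3, Mul(Add(-1, Mul(-1, -7)), Y)) = Add(-3, Mul(Add(-1, 7), Y)) = Add(-3, Mul(6, Y)))
Mul(Function('K')(Mul(6, Add(Function('W')(0), 17))), Pow(4425658, -1)) = Mul(Add(-3, Mul(6, Mul(6, Add(Pow(Add(3, 0), 2), 17)))), Pow(4425658, -1)) = Mul(Add(-3, Mul(6, Mul(6, Add(Pow(3, 2), 17)))), Rational(1, 4425658)) = Mul(Add(-3, Mul(6, Mul(6, Add(9, 17)))), Rational(1, 4425658)) = Mul(Add(-3, Mul(6, Mul(6, 26))), Rational(1, 4425658)) = Mul(Add(-3, Mul(6, 156)), Rational(1, 4425658)) = Mul(Add(-3, 936), Rational(1, 4425658)) = Mul(933, Rational(1, 4425658)) = Rational(933, 4425658)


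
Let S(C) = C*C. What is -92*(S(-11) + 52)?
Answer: -15916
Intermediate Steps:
S(C) = C**2
-92*(S(-11) + 52) = -92*((-11)**2 + 52) = -92*(121 + 52) = -92*173 = -15916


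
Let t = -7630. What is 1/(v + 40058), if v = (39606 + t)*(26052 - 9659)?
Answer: 1/524222626 ≈ 1.9076e-9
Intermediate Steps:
v = 524182568 (v = (39606 - 7630)*(26052 - 9659) = 31976*16393 = 524182568)
1/(v + 40058) = 1/(524182568 + 40058) = 1/524222626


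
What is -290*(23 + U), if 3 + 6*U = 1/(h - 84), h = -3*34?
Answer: -3640805/558 ≈ -6524.7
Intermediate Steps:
h = -102
U = -559/1116 (U = -½ + 1/(6*(-102 - 84)) = -½ + (⅙)/(-186) = -½ + (⅙)*(-1/186) = -½ - 1/1116 = -559/1116 ≈ -0.50090)
-290*(23 + U) = -290*(23 - 559/1116) = -290*25109/1116 = -3640805/558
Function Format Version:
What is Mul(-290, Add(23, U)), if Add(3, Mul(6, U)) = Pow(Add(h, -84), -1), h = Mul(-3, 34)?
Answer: Rational(-3640805, 558) ≈ -6524.7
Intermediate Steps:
h = -102
U = Rational(-559, 1116) (U = Add(Rational(-1, 2), Mul(Rational(1, 6), Pow(Add(-102, -84), -1))) = Add(Rational(-1, 2), Mul(Rational(1, 6), Pow(-186, -1))) = Add(Rational(-1, 2), Mul(Rational(1, 6), Rational(-1, 186))) = Add(Rational(-1, 2), Rational(-1, 1116)) = Rational(-559, 1116) ≈ -0.50090)
Mul(-290, Add(23, U)) = Mul(-290, Add(23, Rational(-559, 1116))) = Mul(-290, Rational(25109, 1116)) = Rational(-3640805, 558)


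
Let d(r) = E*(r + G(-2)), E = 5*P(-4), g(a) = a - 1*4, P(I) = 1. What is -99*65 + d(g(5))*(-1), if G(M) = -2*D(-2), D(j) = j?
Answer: -6460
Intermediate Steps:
g(a) = -4 + a (g(a) = a - 4 = -4 + a)
G(M) = 4 (G(M) = -2*(-2) = 4)
E = 5 (E = 5*1 = 5)
d(r) = 20 + 5*r (d(r) = 5*(r + 4) = 5*(4 + r) = 20 + 5*r)
-99*65 + d(g(5))*(-1) = -99*65 + (20 + 5*(-4 + 5))*(-1) = -6435 + (20 + 5*1)*(-1) = -6435 + (20 + 5)*(-1) = -6435 + 25*(-1) = -6435 - 25 = -6460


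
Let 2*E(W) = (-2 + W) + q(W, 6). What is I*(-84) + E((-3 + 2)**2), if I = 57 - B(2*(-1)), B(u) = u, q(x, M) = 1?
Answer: -4956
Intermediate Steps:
E(W) = -1/2 + W/2 (E(W) = ((-2 + W) + 1)/2 = (-1 + W)/2 = -1/2 + W/2)
I = 59 (I = 57 - 2*(-1) = 57 - 1*(-2) = 57 + 2 = 59)
I*(-84) + E((-3 + 2)**2) = 59*(-84) + (-1/2 + (-3 + 2)**2/2) = -4956 + (-1/2 + (1/2)*(-1)**2) = -4956 + (-1/2 + (1/2)*1) = -4956 + (-1/2 + 1/2) = -4956 + 0 = -4956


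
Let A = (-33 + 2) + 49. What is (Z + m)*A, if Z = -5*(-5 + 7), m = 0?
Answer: -180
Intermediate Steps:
A = 18 (A = -31 + 49 = 18)
Z = -10 (Z = -5*2 = -10)
(Z + m)*A = (-10 + 0)*18 = -10*18 = -180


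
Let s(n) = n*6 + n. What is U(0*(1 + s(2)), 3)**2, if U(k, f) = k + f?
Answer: 9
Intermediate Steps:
s(n) = 7*n (s(n) = 6*n + n = 7*n)
U(k, f) = f + k
U(0*(1 + s(2)), 3)**2 = (3 + 0*(1 + 7*2))**2 = (3 + 0*(1 + 14))**2 = (3 + 0*15)**2 = (3 + 0)**2 = 3**2 = 9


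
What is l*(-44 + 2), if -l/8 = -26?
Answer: -8736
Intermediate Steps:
l = 208 (l = -8*(-26) = 208)
l*(-44 + 2) = 208*(-44 + 2) = 208*(-42) = -8736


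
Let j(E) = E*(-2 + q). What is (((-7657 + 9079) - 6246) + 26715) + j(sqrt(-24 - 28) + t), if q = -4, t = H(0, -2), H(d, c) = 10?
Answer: 21831 - 12*I*sqrt(13) ≈ 21831.0 - 43.267*I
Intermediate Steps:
t = 10
j(E) = -6*E (j(E) = E*(-2 - 4) = E*(-6) = -6*E)
(((-7657 + 9079) - 6246) + 26715) + j(sqrt(-24 - 28) + t) = (((-7657 + 9079) - 6246) + 26715) - 6*(sqrt(-24 - 28) + 10) = ((1422 - 6246) + 26715) - 6*(sqrt(-52) + 10) = (-4824 + 26715) - 6*(2*I*sqrt(13) + 10) = 21891 - 6*(10 + 2*I*sqrt(13)) = 21891 + (-60 - 12*I*sqrt(13)) = 21831 - 12*I*sqrt(13)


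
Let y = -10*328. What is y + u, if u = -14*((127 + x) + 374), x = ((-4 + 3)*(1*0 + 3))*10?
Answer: -9874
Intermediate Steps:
y = -3280
x = -30 (x = -(0 + 3)*10 = -1*3*10 = -3*10 = -30)
u = -6594 (u = -14*((127 - 30) + 374) = -14*(97 + 374) = -14*471 = -6594)
y + u = -3280 - 6594 = -9874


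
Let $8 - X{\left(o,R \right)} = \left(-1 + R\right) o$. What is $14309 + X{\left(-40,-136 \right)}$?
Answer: $8837$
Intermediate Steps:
$X{\left(o,R \right)} = 8 - o \left(-1 + R\right)$ ($X{\left(o,R \right)} = 8 - \left(-1 + R\right) o = 8 - o \left(-1 + R\right)$)
$14309 + X{\left(-40,-136 \right)} = 14309 - \left(32 + 5440\right) = 14309 - 5472 = 8837$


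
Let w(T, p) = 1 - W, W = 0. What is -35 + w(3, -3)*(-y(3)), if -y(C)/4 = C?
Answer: -23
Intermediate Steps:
y(C) = -4*C
w(T, p) = 1 (w(T, p) = 1 - 1*0 = 1 + 0 = 1)
-35 + w(3, -3)*(-y(3)) = -35 + 1*(-(-4)*3) = -35 + 1*(-1*(-12)) = -35 + 1*12 = -35 + 12 = -23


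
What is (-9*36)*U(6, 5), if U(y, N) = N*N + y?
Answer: -10044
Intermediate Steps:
U(y, N) = y + N² (U(y, N) = N² + y = y + N²)
(-9*36)*U(6, 5) = (-9*36)*(6 + 5²) = -324*(6 + 25) = -324*31 = -10044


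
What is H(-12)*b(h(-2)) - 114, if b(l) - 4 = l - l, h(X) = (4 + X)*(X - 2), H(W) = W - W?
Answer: -114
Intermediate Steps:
H(W) = 0
h(X) = (-2 + X)*(4 + X) (h(X) = (4 + X)*(-2 + X) = (-2 + X)*(4 + X))
b(l) = 4 (b(l) = 4 + (l - l) = 4 + 0 = 4)
H(-12)*b(h(-2)) - 114 = 0*4 - 114 = 0 - 114 = -114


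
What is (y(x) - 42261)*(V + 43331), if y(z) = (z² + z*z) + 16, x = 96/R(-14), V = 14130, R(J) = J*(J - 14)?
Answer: -5828266759177/2401 ≈ -2.4274e+9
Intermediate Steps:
R(J) = J*(-14 + J)
x = 12/49 (x = 96/((-14*(-14 - 14))) = 96/((-14*(-28))) = 96/392 = 96*(1/392) = 12/49 ≈ 0.24490)
y(z) = 16 + 2*z² (y(z) = (z² + z²) + 16 = 2*z² + 16 = 16 + 2*z²)
(y(x) - 42261)*(V + 43331) = ((16 + 2*(12/49)²) - 42261)*(14130 + 43331) = ((16 + 2*(144/2401)) - 42261)*57461 = ((16 + 288/2401) - 42261)*57461 = (38704/2401 - 42261)*57461 = -101429957/2401*57461 = -5828266759177/2401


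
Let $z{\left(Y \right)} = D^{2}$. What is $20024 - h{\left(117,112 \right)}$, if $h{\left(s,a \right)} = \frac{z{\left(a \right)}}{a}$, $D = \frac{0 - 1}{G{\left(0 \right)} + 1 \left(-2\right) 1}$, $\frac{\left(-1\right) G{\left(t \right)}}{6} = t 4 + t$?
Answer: $\frac{8970751}{448} \approx 20024.0$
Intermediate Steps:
$G{\left(t \right)} = - 30 t$ ($G{\left(t \right)} = - 6 \left(t 4 + t\right) = - 6 \left(4 t + t\right) = - 6 \cdot 5 t = - 30 t$)
$D = \frac{1}{2}$ ($D = \frac{0 - 1}{\left(-30\right) 0 + 1 \left(-2\right) 1} = - \frac{1}{0 - 2} = - \frac{1}{-2} = \left(-1\right) \left(- \frac{1}{2}\right) = \frac{1}{2} \approx 0.5$)
$z{\left(Y \right)} = \frac{1}{4}$ ($z{\left(Y \right)} = \left(\frac{1}{2}\right)^{2} = \frac{1}{4}$)
$h{\left(s,a \right)} = \frac{1}{4 a}$
$20024 - h{\left(117,112 \right)} = 20024 - \frac{1}{4 \cdot 112} = 20024 - \frac{1}{4} \cdot \frac{1}{112} = 20024 - \frac{1}{448} = \frac{8970751}{448}$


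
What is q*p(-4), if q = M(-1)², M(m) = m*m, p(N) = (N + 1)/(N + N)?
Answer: 3/8 ≈ 0.37500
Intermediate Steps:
p(N) = (1 + N)/(2*N) (p(N) = (1 + N)/((2*N)) = (1 + N)*(1/(2*N)) = (1 + N)/(2*N))
M(m) = m²
q = 1 (q = ((-1)²)² = 1² = 1)
q*p(-4) = 1*((½)*(1 - 4)/(-4)) = 1*((½)*(-¼)*(-3)) = 1*(3/8) = 3/8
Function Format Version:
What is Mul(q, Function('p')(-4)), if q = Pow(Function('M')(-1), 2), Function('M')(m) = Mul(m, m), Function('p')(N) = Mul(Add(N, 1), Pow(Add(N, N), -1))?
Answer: Rational(3, 8) ≈ 0.37500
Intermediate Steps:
Function('p')(N) = Mul(Rational(1, 2), Pow(N, -1), Add(1, N)) (Function('p')(N) = Mul(Add(1, N), Pow(Mul(2, N), -1)) = Mul(Add(1, N), Mul(Rational(1, 2), Pow(N, -1))) = Mul(Rational(1, 2), Pow(N, -1), Add(1, N)))
Function('M')(m) = Pow(m, 2)
q = 1 (q = Pow(Pow(-1, 2), 2) = Pow(1, 2) = 1)
Mul(q, Function('p')(-4)) = Mul(1, Mul(Rational(1, 2), Pow(-4, -1), Add(1, -4))) = Mul(1, Mul(Rational(1, 2), Rational(-1, 4), -3)) = Mul(1, Rational(3, 8)) = Rational(3, 8)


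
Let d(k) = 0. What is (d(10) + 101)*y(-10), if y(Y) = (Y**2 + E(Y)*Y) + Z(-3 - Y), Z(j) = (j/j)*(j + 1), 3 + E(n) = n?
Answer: 24038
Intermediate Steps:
E(n) = -3 + n
Z(j) = 1 + j (Z(j) = 1*(1 + j) = 1 + j)
y(Y) = -2 + Y**2 - Y + Y*(-3 + Y) (y(Y) = (Y**2 + (-3 + Y)*Y) + (1 + (-3 - Y)) = (Y**2 + Y*(-3 + Y)) + (-2 - Y) = -2 + Y**2 - Y + Y*(-3 + Y))
(d(10) + 101)*y(-10) = (0 + 101)*(-2 - 4*(-10) + 2*(-10)**2) = 101*(-2 + 40 + 2*100) = 101*(-2 + 40 + 200) = 101*238 = 24038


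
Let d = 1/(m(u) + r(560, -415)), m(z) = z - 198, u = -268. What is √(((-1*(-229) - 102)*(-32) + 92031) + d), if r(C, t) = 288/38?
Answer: √6673537119210/8710 ≈ 296.59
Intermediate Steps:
m(z) = -198 + z
r(C, t) = 144/19 (r(C, t) = 288*(1/38) = 144/19)
d = -19/8710 (d = 1/((-198 - 268) + 144/19) = 1/(-466 + 144/19) = 1/(-8710/19) = -19/8710 ≈ -0.0021814)
√(((-1*(-229) - 102)*(-32) + 92031) + d) = √(((-1*(-229) - 102)*(-32) + 92031) - 19/8710) = √(((229 - 102)*(-32) + 92031) - 19/8710) = √((127*(-32) + 92031) - 19/8710) = √((-4064 + 92031) - 19/8710) = √(87967 - 19/8710) = √(766192551/8710) = √6673537119210/8710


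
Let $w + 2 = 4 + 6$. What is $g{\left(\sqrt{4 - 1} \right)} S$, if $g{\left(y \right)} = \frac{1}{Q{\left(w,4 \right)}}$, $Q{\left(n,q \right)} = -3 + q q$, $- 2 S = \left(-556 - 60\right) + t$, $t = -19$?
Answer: $\frac{635}{26} \approx 24.423$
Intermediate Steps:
$w = 8$ ($w = -2 + \left(4 + 6\right) = -2 + 10 = 8$)
$S = \frac{635}{2}$ ($S = - \frac{\left(-556 - 60\right) - 19}{2} = - \frac{-616 - 19}{2} = \left(- \frac{1}{2}\right) \left(-635\right) = \frac{635}{2} \approx 317.5$)
$Q{\left(n,q \right)} = -3 + q^{2}$
$g{\left(y \right)} = \frac{1}{13}$ ($g{\left(y \right)} = \frac{1}{-3 + 4^{2}} = \frac{1}{-3 + 16} = \frac{1}{13}$)
$g{\left(\sqrt{4 - 1} \right)} S = \frac{1}{13} \cdot \frac{635}{2} = \frac{635}{26}$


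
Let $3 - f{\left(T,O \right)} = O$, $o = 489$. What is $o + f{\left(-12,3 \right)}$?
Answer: $489$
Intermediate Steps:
$f{\left(T,O \right)} = 3 - O$
$o + f{\left(-12,3 \right)} = 489 + \left(3 - 3\right) = 489 + 0 = 489$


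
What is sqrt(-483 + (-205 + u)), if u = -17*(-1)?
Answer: I*sqrt(671) ≈ 25.904*I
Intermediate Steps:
u = 17
sqrt(-483 + (-205 + u)) = sqrt(-483 + (-205 + 17)) = sqrt(-483 - 188) = sqrt(-671) = I*sqrt(671)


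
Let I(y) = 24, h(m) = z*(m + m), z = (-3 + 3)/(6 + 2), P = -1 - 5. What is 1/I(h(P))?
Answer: 1/24 ≈ 0.041667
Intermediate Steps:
P = -6
z = 0 (z = 0/8 = 0*(⅛) = 0)
h(m) = 0 (h(m) = 0*(m + m) = 0*(2*m) = 0)
1/I(h(P)) = 1/24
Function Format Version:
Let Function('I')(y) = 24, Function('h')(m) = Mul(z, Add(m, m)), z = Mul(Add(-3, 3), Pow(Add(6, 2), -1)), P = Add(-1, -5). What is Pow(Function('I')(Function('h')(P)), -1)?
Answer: Rational(1, 24) ≈ 0.041667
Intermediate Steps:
P = -6
z = 0 (z = Mul(0, Pow(8, -1)) = Mul(0, Rational(1, 8)) = 0)
Function('h')(m) = 0 (Function('h')(m) = Mul(0, Add(m, m)) = Mul(0, Mul(2, m)) = 0)
Pow(Function('I')(Function('h')(P)), -1) = Pow(24, -1) = Rational(1, 24)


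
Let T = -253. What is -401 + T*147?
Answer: -37592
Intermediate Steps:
-401 + T*147 = -401 - 253*147 = -401 - 37191 = -37592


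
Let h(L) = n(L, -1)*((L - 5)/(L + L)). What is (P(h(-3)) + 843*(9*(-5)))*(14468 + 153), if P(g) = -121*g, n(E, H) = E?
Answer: -547571071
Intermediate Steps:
h(L) = -5/2 + L/2 (h(L) = L*((L - 5)/(L + L)) = L*((-5 + L)/((2*L))) = L*((-5 + L)*(1/(2*L))) = L*((-5 + L)/(2*L)) = -5/2 + L/2)
(P(h(-3)) + 843*(9*(-5)))*(14468 + 153) = (-121*(-5/2 + (½)*(-3)) + 843*(9*(-5)))*(14468 + 153) = (-121*(-5/2 - 3/2) + 843*(-45))*14621 = (-121*(-4) - 37935)*14621 = (484 - 37935)*14621 = -37451*14621 = -547571071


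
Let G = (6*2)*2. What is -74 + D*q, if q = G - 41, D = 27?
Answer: -533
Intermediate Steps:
G = 24 (G = 12*2 = 24)
q = -17 (q = 24 - 41 = -17)
-74 + D*q = -74 + 27*(-17) = -74 - 459 = -533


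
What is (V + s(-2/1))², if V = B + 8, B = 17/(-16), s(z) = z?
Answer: 6241/256 ≈ 24.379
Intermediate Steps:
B = -17/16 (B = 17*(-1/16) = -17/16 ≈ -1.0625)
V = 111/16 (V = -17/16 + 8 = 111/16 ≈ 6.9375)
(V + s(-2/1))² = (111/16 - 2/1)² = (111/16 - 2*1)² = (111/16 - 2)² = (79/16)² = 6241/256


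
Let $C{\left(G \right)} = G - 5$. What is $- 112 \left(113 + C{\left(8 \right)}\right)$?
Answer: $-12992$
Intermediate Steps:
$C{\left(G \right)} = -5 + G$
$- 112 \left(113 + C{\left(8 \right)}\right) = - 112 \left(113 + \left(-5 + 8\right)\right) = - 112 \left(113 + 3\right) = \left(-112\right) 116 = -12992$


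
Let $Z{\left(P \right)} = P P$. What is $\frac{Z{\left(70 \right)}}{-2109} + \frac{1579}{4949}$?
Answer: $- \frac{20919989}{10437441} \approx -2.0043$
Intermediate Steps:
$Z{\left(P \right)} = P^{2}$
$\frac{Z{\left(70 \right)}}{-2109} + \frac{1579}{4949} = \frac{70^{2}}{-2109} + \frac{1579}{4949} = 4900 \left(- \frac{1}{2109}\right) + 1579 \cdot \frac{1}{4949} = - \frac{4900}{2109} + \frac{1579}{4949} = - \frac{20919989}{10437441}$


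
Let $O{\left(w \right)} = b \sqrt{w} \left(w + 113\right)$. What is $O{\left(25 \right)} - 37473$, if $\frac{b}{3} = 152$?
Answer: $277167$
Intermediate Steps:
$b = 456$ ($b = 3 \cdot 152 = 456$)
$O{\left(w \right)} = 456 \sqrt{w} \left(113 + w\right)$ ($O{\left(w \right)} = 456 \sqrt{w} \left(w + 113\right) = 456 \sqrt{w} \left(113 + w\right)$)
$O{\left(25 \right)} - 37473 = 456 \sqrt{25} \left(113 + 25\right) - 37473 = 456 \cdot 5 \cdot 138 - 37473 = 314640 - 37473 = 277167$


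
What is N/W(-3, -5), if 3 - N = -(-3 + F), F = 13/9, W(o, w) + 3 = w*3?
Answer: -13/162 ≈ -0.080247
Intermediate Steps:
W(o, w) = -3 + 3*w (W(o, w) = -3 + w*3 = -3 + 3*w)
F = 13/9 (F = 13*(⅑) = 13/9 ≈ 1.4444)
N = 13/9 (N = 3 - (-1)*(-3 + 13/9) = 3 - (-1)*(-14)/9 = 3 - 1*14/9 = 3 - 14/9 = 13/9 ≈ 1.4444)
N/W(-3, -5) = 13/(9*(-3 + 3*(-5))) = 13/(9*(-3 - 15)) = (13/9)/(-18) = (13/9)*(-1/18) = -13/162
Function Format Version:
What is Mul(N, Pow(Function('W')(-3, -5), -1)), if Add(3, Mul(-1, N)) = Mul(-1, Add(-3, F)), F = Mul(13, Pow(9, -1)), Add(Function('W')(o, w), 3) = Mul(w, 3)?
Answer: Rational(-13, 162) ≈ -0.080247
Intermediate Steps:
Function('W')(o, w) = Add(-3, Mul(3, w)) (Function('W')(o, w) = Add(-3, Mul(w, 3)) = Add(-3, Mul(3, w)))
F = Rational(13, 9) (F = Mul(13, Rational(1, 9)) = Rational(13, 9) ≈ 1.4444)
N = Rational(13, 9) (N = Add(3, Mul(-1, Mul(-1, Add(-3, Rational(13, 9))))) = Add(3, Mul(-1, Mul(-1, Rational(-14, 9)))) = Add(3, Mul(-1, Rational(14, 9))) = Add(3, Rational(-14, 9)) = Rational(13, 9) ≈ 1.4444)
Mul(N, Pow(Function('W')(-3, -5), -1)) = Mul(Rational(13, 9), Pow(Add(-3, Mul(3, -5)), -1)) = Mul(Rational(13, 9), Pow(Add(-3, -15), -1)) = Mul(Rational(13, 9), Pow(-18, -1)) = Mul(Rational(13, 9), Rational(-1, 18)) = Rational(-13, 162)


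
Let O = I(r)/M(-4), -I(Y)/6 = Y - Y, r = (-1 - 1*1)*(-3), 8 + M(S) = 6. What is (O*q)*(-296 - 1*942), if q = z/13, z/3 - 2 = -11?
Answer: 0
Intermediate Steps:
M(S) = -2 (M(S) = -8 + 6 = -2)
r = 6 (r = (-1 - 1)*(-3) = -2*(-3) = 6)
z = -27 (z = 6 + 3*(-11) = 6 - 33 = -27)
I(Y) = 0 (I(Y) = -6*(Y - Y) = -6*0 = 0)
q = -27/13 ≈ -2.0769
O = 0 (O = 0/(-2) = 0*(-½) = 0)
(O*q)*(-296 - 1*942) = (0*(-27/13))*(-296 - 1*942) = 0*(-296 - 942) = 0*(-1238) = 0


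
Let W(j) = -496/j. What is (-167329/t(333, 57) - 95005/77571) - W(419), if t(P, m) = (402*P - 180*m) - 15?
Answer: -143671207190/102999627081 ≈ -1.3949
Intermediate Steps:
t(P, m) = -15 - 180*m + 402*P (t(P, m) = (-180*m + 402*P) - 15 = -15 - 180*m + 402*P)
(-167329/t(333, 57) - 95005/77571) - W(419) = (-167329/(-15 - 180*57 + 402*333) - 95005/77571) - (-496)/419 = (-167329/(-15 - 10260 + 133866) - 95005*1/77571) - (-496)/419 = (-167329/123591 - 95005/77571) - 1*(-496/419) = (-167329*1/123591 - 95005/77571) + 496/419 = (-167329/123591 - 95005/77571) + 496/419 = -633888226/245822499 + 496/419 = -143671207190/102999627081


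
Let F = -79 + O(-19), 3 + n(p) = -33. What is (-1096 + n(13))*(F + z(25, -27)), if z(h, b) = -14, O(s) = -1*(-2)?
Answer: 103012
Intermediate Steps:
O(s) = 2
n(p) = -36 (n(p) = -3 - 33 = -36)
F = -77 (F = -79 + 2 = -77)
(-1096 + n(13))*(F + z(25, -27)) = (-1096 - 36)*(-77 - 14) = -1132*(-91) = 103012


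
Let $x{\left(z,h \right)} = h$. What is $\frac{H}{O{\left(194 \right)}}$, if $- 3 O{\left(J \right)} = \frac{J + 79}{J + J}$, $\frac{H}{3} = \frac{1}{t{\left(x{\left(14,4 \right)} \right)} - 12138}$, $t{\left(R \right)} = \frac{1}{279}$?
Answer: $\frac{324756}{308171591} \approx 0.0010538$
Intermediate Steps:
$t{\left(R \right)} = \frac{1}{279}$
$H = - \frac{837}{3386501}$ ($H = \frac{3}{\frac{1}{279} - 12138} = \frac{3}{- \frac{3386501}{279}} = 3 \left(- \frac{279}{3386501}\right) = - \frac{837}{3386501} \approx -0.00024716$)
$O{\left(J \right)} = - \frac{79 + J}{6 J}$ ($O{\left(J \right)} = - \frac{\left(J + 79\right) \frac{1}{J + J}}{3} = - \frac{\left(79 + J\right) \frac{1}{2 J}}{3} = - \frac{\frac{1}{2} \frac{1}{J} \left(79 + J\right)}{3} = - \frac{79 + J}{6 J}$)
$\frac{H}{O{\left(194 \right)}} = - \frac{837}{3386501 \frac{-79 - 194}{6 \cdot 194}} = - \frac{837}{3386501 \cdot \frac{1}{6} \cdot \frac{1}{194} \left(-79 - 194\right)} = - \frac{837}{3386501 \cdot \frac{1}{6} \cdot \frac{1}{194} \left(-273\right)} = - \frac{837}{3386501 \left(- \frac{91}{388}\right)} = \left(- \frac{837}{3386501}\right) \left(- \frac{388}{91}\right) = \frac{324756}{308171591}$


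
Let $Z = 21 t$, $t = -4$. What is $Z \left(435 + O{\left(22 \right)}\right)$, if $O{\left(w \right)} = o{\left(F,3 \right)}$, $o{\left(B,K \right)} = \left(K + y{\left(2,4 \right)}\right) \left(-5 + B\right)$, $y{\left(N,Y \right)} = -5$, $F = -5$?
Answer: $-38220$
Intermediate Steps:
$Z = -84$ ($Z = 21 \left(-4\right) = -84$)
$o{\left(B,K \right)} = \left(-5 + B\right) \left(-5 + K\right)$ ($o{\left(B,K \right)} = \left(K - 5\right) \left(-5 + B\right) = \left(-5 + K\right) \left(-5 + B\right) = \left(-5 + B\right) \left(-5 + K\right)$)
$O{\left(w \right)} = 20$ ($O{\left(w \right)} = 25 - -25 - 15 - 15 = 25 + 25 - 15 - 15 = 20$)
$Z \left(435 + O{\left(22 \right)}\right) = - 84 \left(435 + 20\right) = \left(-84\right) 455 = -38220$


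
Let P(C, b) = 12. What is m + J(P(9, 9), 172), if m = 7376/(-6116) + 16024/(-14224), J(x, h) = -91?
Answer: -253730361/2718562 ≈ -93.333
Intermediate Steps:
m = -6341219/2718562 (m = 7376*(-1/6116) + 16024*(-1/14224) = -1844/1529 - 2003/1778 = -6341219/2718562 ≈ -2.3326)
m + J(P(9, 9), 172) = -6341219/2718562 - 91 = -253730361/2718562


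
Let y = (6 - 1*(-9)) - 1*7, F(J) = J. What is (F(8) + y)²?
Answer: 256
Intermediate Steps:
y = 8 (y = (6 + 9) - 7 = 15 - 7 = 8)
(F(8) + y)² = (8 + 8)² = 16² = 256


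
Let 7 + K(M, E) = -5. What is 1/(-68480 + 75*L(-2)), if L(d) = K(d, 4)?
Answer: -1/69380 ≈ -1.4413e-5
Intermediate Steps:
K(M, E) = -12 (K(M, E) = -7 - 5 = -12)
L(d) = -12
1/(-68480 + 75*L(-2)) = 1/(-68480 + 75*(-12)) = 1/(-68480 - 900) = 1/(-69380) = -1/69380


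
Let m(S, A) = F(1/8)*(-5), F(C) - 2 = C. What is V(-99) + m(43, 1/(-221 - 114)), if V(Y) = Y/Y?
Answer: -77/8 ≈ -9.6250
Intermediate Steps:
F(C) = 2 + C
m(S, A) = -85/8 (m(S, A) = (2 + 1/8)*(-5) = (2 + ⅛)*(-5) = (17/8)*(-5) = -85/8)
V(Y) = 1
V(-99) + m(43, 1/(-221 - 114)) = 1 - 85/8 = -77/8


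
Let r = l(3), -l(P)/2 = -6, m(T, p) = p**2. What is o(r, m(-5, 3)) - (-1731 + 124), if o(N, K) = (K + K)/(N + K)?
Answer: 11255/7 ≈ 1607.9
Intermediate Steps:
l(P) = 12 (l(P) = -2*(-6) = 12)
r = 12
o(N, K) = 2*K/(K + N) (o(N, K) = (2*K)/(K + N) = 2*K/(K + N))
o(r, m(-5, 3)) - (-1731 + 124) = 2*3**2/(3**2 + 12) - (-1731 + 124) = 2*9/(9 + 12) - 1*(-1607) = 2*9/21 + 1607 = 2*9*(1/21) + 1607 = 6/7 + 1607 = 11255/7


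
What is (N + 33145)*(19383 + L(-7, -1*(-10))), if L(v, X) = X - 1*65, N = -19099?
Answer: 271481088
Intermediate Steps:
L(v, X) = -65 + X (L(v, X) = X - 65 = -65 + X)
(N + 33145)*(19383 + L(-7, -1*(-10))) = (-19099 + 33145)*(19383 + (-65 - 1*(-10))) = 14046*(19383 + (-65 + 10)) = 14046*(19383 - 55) = 14046*19328 = 271481088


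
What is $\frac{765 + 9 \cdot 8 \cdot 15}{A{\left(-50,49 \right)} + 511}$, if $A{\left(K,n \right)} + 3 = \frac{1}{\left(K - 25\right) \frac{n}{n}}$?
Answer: $\frac{138375}{38099} \approx 3.632$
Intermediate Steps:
$A{\left(K,n \right)} = -3 + \frac{1}{-25 + K}$ ($A{\left(K,n \right)} = -3 + \frac{1}{\left(K - 25\right) \frac{n}{n}} = -3 + \frac{1}{\left(-25 + K\right) 1} = -3 + \frac{1}{-25 + K} 1 = -3 + \frac{1}{-25 + K}$)
$\frac{765 + 9 \cdot 8 \cdot 15}{A{\left(-50,49 \right)} + 511} = \frac{765 + 9 \cdot 8 \cdot 15}{\frac{76 - -150}{-25 - 50} + 511} = \frac{765 + 72 \cdot 15}{\frac{76 + 150}{-75} + 511} = \frac{765 + 1080}{\left(- \frac{1}{75}\right) 226 + 511} = \frac{1845}{- \frac{226}{75} + 511} = \frac{1845}{\frac{38099}{75}} = 1845 \cdot \frac{75}{38099} = \frac{138375}{38099}$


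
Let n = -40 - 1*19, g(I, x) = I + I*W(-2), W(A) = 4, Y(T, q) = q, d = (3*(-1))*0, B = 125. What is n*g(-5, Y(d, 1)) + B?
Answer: 1600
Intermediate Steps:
d = 0 (d = -3*0 = 0)
g(I, x) = 5*I (g(I, x) = I + I*4 = I + 4*I = 5*I)
n = -59 (n = -40 - 19 = -59)
n*g(-5, Y(d, 1)) + B = -295*(-5) + 125 = -59*(-25) + 125 = 1475 + 125 = 1600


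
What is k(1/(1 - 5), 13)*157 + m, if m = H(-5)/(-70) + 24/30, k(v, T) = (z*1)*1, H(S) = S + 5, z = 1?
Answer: 789/5 ≈ 157.80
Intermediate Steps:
H(S) = 5 + S
k(v, T) = 1 (k(v, T) = (1*1)*1 = 1*1 = 1)
m = ⅘ (m = (5 - 5)/(-70) + 24/30 = 0*(-1/70) + 24*(1/30) = 0 + ⅘ = ⅘ ≈ 0.80000)
k(1/(1 - 5), 13)*157 + m = 1*157 + ⅘ = 157 + ⅘ = 789/5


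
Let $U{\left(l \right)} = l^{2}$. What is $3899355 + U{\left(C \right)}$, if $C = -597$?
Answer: $4255764$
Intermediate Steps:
$3899355 + U{\left(C \right)} = 3899355 + \left(-597\right)^{2} = 3899355 + 356409 = 4255764$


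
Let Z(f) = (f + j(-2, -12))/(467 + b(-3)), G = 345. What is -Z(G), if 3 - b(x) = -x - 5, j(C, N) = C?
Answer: -343/472 ≈ -0.72670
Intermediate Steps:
b(x) = 8 + x (b(x) = 3 - (-x - 5) = 3 - (-5 - x) = 3 + (5 + x) = 8 + x)
Z(f) = -1/236 + f/472 (Z(f) = (f - 2)/(467 + (8 - 3)) = (-2 + f)/(467 + 5) = (-2 + f)/472 = (-2 + f)*(1/472) = -1/236 + f/472)
-Z(G) = -(-1/236 + (1/472)*345) = -(-1/236 + 345/472) = -1*343/472 = -343/472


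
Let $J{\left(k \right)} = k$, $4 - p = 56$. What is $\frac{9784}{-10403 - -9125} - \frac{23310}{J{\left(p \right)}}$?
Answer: $\frac{7320353}{16614} \approx 440.61$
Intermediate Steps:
$p = -52$ ($p = 4 - 56 = -52$)
$\frac{9784}{-10403 - -9125} - \frac{23310}{J{\left(p \right)}} = \frac{9784}{-10403 - -9125} - \frac{23310}{-52} = \frac{9784}{-10403 + 9125} - - \frac{11655}{26} = \frac{9784}{-1278} + \frac{11655}{26} = 9784 \left(- \frac{1}{1278}\right) + \frac{11655}{26} = - \frac{4892}{639} + \frac{11655}{26} = \frac{7320353}{16614}$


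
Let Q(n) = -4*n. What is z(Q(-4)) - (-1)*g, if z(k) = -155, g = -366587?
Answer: -366742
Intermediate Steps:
z(Q(-4)) - (-1)*g = -155 - (-1)*(-366587) = -155 - 1*366587 = -155 - 366587 = -366742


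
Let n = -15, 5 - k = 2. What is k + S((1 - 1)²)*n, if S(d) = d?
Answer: 3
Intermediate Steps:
k = 3 (k = 5 - 1*2 = 5 - 2 = 3)
k + S((1 - 1)²)*n = 3 + (1 - 1)²*(-15) = 3 + 0²*(-15) = 3 + 0*(-15) = 3 + 0 = 3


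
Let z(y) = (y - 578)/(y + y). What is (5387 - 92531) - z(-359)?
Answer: -62570329/718 ≈ -87145.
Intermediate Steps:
z(y) = (-578 + y)/(2*y) (z(y) = (-578 + y)/((2*y)) = (-578 + y)*(1/(2*y)) = (-578 + y)/(2*y))
(5387 - 92531) - z(-359) = (5387 - 92531) - (-578 - 359)/(2*(-359)) = -87144 - (-1)*(-937)/(2*359) = -87144 - 1*937/718 = -87144 - 937/718 = -62570329/718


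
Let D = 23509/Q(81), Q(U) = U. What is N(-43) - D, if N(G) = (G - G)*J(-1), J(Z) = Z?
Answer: -23509/81 ≈ -290.23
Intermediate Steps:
D = 23509/81 ≈ 290.23
N(G) = 0 (N(G) = (G - G)*(-1) = 0*(-1) = 0)
N(-43) - D = 0 - 1*23509/81 = 0 - 23509/81 = -23509/81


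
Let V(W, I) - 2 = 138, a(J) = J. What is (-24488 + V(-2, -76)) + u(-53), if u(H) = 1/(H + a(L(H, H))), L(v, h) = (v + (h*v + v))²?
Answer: -177890286287/7306156 ≈ -24348.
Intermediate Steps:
L(v, h) = (2*v + h*v)² (L(v, h) = (v + (v + h*v))² = (2*v + h*v)²)
V(W, I) = 140 (V(W, I) = 2 + 138 = 140)
u(H) = 1/(H + H²*(2 + H)²)
(-24488 + V(-2, -76)) + u(-53) = (-24488 + 140) + 1/((-53)*(1 - 53*(2 - 53)²)) = -24348 - 1/(53*(1 - 53*(-51)²)) = -24348 - 1/(53*(1 - 53*2601)) = -24348 - 1/(53*(1 - 137853)) = -24348 - 1/53/(-137852) = -24348 - 1/53*(-1/137852) = -24348 + 1/7306156 = -177890286287/7306156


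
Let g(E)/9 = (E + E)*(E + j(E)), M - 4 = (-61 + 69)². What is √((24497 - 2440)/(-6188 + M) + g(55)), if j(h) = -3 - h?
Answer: 31*I*√3219290/1020 ≈ 54.531*I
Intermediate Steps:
M = 68 (M = 4 + (-61 + 69)² = 4 + 8² = 4 + 64 = 68)
g(E) = -54*E (g(E) = 9*((E + E)*(E + (-3 - E))) = 9*((2*E)*(-3)) = 9*(-6*E) = -54*E)
√((24497 - 2440)/(-6188 + M) + g(55)) = √((24497 - 2440)/(-6188 + 68) - 54*55) = √(22057/(-6120) - 2970) = √(22057*(-1/6120) - 2970) = √(-22057/6120 - 2970) = √(-18198457/6120) = 31*I*√3219290/1020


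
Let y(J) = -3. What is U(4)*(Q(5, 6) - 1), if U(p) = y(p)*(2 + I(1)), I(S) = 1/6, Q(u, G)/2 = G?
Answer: -143/2 ≈ -71.500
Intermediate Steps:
Q(u, G) = 2*G
I(S) = 1/6
U(p) = -13/2 (U(p) = -3*(2 + 1/6) = -3*13/6 = -13/2)
U(4)*(Q(5, 6) - 1) = -13*(2*6 - 1)/2 = -13*(12 - 1)/2 = -13/2*11 = -143/2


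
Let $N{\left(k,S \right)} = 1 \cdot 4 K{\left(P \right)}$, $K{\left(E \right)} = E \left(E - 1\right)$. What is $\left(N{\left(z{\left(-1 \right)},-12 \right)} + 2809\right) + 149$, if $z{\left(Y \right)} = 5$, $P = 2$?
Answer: $2966$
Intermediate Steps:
$K{\left(E \right)} = E \left(-1 + E\right)$
$N{\left(k,S \right)} = 8$ ($N{\left(k,S \right)} = 1 \cdot 4 \cdot 2 \left(-1 + 2\right) = 4 \cdot 2 \cdot 1 = 4 \cdot 2 = 8$)
$\left(N{\left(z{\left(-1 \right)},-12 \right)} + 2809\right) + 149 = \left(8 + 2809\right) + 149 = 2817 + 149 = 2966$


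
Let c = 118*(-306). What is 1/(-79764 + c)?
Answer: -1/115872 ≈ -8.6302e-6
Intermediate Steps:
c = -36108
1/(-79764 + c) = 1/(-79764 - 36108) = 1/(-115872) = -1/115872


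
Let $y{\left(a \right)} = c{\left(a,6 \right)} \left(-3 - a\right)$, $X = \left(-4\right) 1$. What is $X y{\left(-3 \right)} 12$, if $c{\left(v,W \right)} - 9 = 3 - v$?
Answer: $0$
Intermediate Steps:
$X = -4$
$c{\left(v,W \right)} = 12 - v$ ($c{\left(v,W \right)} = 9 - \left(-3 + v\right) = 12 - v$)
$y{\left(a \right)} = \left(-3 - a\right) \left(12 - a\right)$ ($y{\left(a \right)} = \left(12 - a\right) \left(-3 - a\right) = \left(-3 - a\right) \left(12 - a\right)$)
$X y{\left(-3 \right)} 12 = - 4 \left(-12 - 3\right) \left(3 - 3\right) 12 = - 4 \left(\left(-15\right) 0\right) 12 = \left(-4\right) 0 \cdot 12 = 0 \cdot 12 = 0$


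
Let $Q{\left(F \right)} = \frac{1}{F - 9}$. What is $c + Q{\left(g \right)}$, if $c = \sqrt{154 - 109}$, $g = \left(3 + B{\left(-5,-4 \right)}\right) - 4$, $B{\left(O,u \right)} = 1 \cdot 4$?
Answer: $- \frac{1}{6} + 3 \sqrt{5} \approx 6.5415$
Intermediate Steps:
$B{\left(O,u \right)} = 4$
$g = 3$ ($g = \left(3 + 4\right) - 4 = 7 - 4 = 3$)
$Q{\left(F \right)} = \frac{1}{-9 + F}$
$c = 3 \sqrt{5}$ ($c = \sqrt{45} = 3 \sqrt{5} \approx 6.7082$)
$c + Q{\left(g \right)} = 3 \sqrt{5} + \frac{1}{-9 + 3} = 3 \sqrt{5} + \frac{1}{-6} = 3 \sqrt{5} - \frac{1}{6} = - \frac{1}{6} + 3 \sqrt{5}$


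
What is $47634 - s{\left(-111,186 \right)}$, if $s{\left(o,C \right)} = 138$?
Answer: $47496$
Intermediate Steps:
$47634 - s{\left(-111,186 \right)} = 47634 - 138 = 47496$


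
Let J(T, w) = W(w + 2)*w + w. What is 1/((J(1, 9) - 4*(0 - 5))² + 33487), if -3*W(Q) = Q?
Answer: 1/33503 ≈ 2.9848e-5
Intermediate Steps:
W(Q) = -Q/3
J(T, w) = w + w*(-⅔ - w/3) (J(T, w) = (-(w + 2)/3)*w + w = (-(2 + w)/3)*w + w = (-⅔ - w/3)*w + w = w*(-⅔ - w/3) + w = w + w*(-⅔ - w/3))
1/((J(1, 9) - 4*(0 - 5))² + 33487) = 1/(((⅓)*9*(1 - 1*9) - 4*(0 - 5))² + 33487) = 1/(((⅓)*9*(1 - 9) - 4*(-5))² + 33487) = 1/(((⅓)*9*(-8) + 20)² + 33487) = 1/((-24 + 20)² + 33487) = 1/((-4)² + 33487) = 1/(16 + 33487) = 1/33503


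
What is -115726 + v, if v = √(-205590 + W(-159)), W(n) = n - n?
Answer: -115726 + I*√205590 ≈ -1.1573e+5 + 453.42*I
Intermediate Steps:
W(n) = 0
v = I*√205590 (v = √(-205590 + 0) = √(-205590) = I*√205590 ≈ 453.42*I)
-115726 + v = -115726 + I*√205590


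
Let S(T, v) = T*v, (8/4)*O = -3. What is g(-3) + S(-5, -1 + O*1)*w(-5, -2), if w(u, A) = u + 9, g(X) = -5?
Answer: 45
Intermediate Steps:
O = -3/2 (O = (½)*(-3) = -3/2 ≈ -1.5000)
w(u, A) = 9 + u
g(-3) + S(-5, -1 + O*1)*w(-5, -2) = -5 + (-5*(-1 - 3/2*1))*(9 - 5) = -5 - 5*(-1 - 3/2)*4 = -5 - 5*(-5/2)*4 = -5 + (25/2)*4 = -5 + 50 = 45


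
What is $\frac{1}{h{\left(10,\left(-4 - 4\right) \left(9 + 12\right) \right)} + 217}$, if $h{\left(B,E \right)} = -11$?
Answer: $\frac{1}{206} \approx 0.0048544$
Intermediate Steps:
$\frac{1}{h{\left(10,\left(-4 - 4\right) \left(9 + 12\right) \right)} + 217} = \frac{1}{-11 + 217} = \frac{1}{206}$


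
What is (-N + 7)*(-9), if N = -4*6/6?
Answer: -99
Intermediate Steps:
N = -4 (N = -24*1/6 = -4)
(-N + 7)*(-9) = (-1*(-4) + 7)*(-9) = (4 + 7)*(-9) = 11*(-9) = -99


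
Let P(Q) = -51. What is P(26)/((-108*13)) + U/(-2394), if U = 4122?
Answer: -104911/62244 ≈ -1.6855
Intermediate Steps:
P(26)/((-108*13)) + U/(-2394) = -51/((-108*13)) + 4122/(-2394) = -51/(-1404) + 4122*(-1/2394) = -51*(-1/1404) - 229/133 = 17/468 - 229/133 = -104911/62244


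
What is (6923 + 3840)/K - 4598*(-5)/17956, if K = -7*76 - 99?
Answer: -89376869/5665118 ≈ -15.777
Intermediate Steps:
K = -631 (K = -532 - 99 = -631)
(6923 + 3840)/K - 4598*(-5)/17956 = (6923 + 3840)/(-631) - 4598*(-5)/17956 = 10763*(-1/631) + 22990*(1/17956) = -10763/631 + 11495/8978 = -89376869/5665118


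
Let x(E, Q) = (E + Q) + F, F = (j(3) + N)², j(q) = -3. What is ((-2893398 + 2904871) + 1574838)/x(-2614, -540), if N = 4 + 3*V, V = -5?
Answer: -1586311/2958 ≈ -536.28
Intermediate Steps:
N = -11 (N = 4 + 3*(-5) = 4 - 15 = -11)
F = 196 (F = (-3 - 11)² = (-14)² = 196)
x(E, Q) = 196 + E + Q (x(E, Q) = (E + Q) + 196 = 196 + E + Q)
((-2893398 + 2904871) + 1574838)/x(-2614, -540) = ((-2893398 + 2904871) + 1574838)/(196 - 2614 - 540) = (11473 + 1574838)/(-2958) = 1586311*(-1/2958) = -1586311/2958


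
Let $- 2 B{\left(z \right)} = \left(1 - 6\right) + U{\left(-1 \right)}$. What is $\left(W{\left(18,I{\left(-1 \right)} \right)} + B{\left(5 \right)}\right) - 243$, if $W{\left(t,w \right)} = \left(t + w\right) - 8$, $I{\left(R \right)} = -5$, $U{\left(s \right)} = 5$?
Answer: $-238$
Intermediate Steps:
$B{\left(z \right)} = 0$ ($B{\left(z \right)} = - \frac{\left(1 - 6\right) + 5}{2} = - \frac{-5 + 5}{2} = \left(- \frac{1}{2}\right) 0 = 0$)
$W{\left(t,w \right)} = -8 + t + w$
$\left(W{\left(18,I{\left(-1 \right)} \right)} + B{\left(5 \right)}\right) - 243 = \left(\left(-8 + 18 - 5\right) + 0\right) - 243 = \left(5 + 0\right) - 243 = 5 - 243 = -238$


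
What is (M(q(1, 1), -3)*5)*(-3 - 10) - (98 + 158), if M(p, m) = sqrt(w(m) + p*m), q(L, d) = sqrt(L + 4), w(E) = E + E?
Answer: -256 - 65*I*sqrt(6 + 3*sqrt(5)) ≈ -256.0 - 231.72*I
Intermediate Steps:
w(E) = 2*E
q(L, d) = sqrt(4 + L)
M(p, m) = sqrt(2*m + m*p) (M(p, m) = sqrt(2*m + p*m) = sqrt(2*m + m*p))
(M(q(1, 1), -3)*5)*(-3 - 10) - (98 + 158) = (sqrt(-3*(2 + sqrt(4 + 1)))*5)*(-3 - 10) - (98 + 158) = (sqrt(-3*(2 + sqrt(5)))*5)*(-13) - 1*256 = (sqrt(-6 - 3*sqrt(5))*5)*(-13) - 256 = (5*sqrt(-6 - 3*sqrt(5)))*(-13) - 256 = -65*sqrt(-6 - 3*sqrt(5)) - 256 = -256 - 65*sqrt(-6 - 3*sqrt(5))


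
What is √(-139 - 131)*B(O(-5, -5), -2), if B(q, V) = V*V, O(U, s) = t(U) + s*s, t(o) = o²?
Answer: 12*I*√30 ≈ 65.727*I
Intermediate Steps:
O(U, s) = U² + s² (O(U, s) = U² + s*s = U² + s²)
B(q, V) = V²
√(-139 - 131)*B(O(-5, -5), -2) = √(-139 - 131)*(-2)² = √(-270)*4 = (3*I*√30)*4 = 12*I*√30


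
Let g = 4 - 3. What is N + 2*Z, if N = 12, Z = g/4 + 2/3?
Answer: 83/6 ≈ 13.833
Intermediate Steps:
g = 1
Z = 11/12 (Z = 1/4 + 2/3 = 1*(¼) + 2*(⅓) = ¼ + ⅔ = 11/12 ≈ 0.91667)
N + 2*Z = 12 + 2*(11/12) = 12 + 11/6 = 83/6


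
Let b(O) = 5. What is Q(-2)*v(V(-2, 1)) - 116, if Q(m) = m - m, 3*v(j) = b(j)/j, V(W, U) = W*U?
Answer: -116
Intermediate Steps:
V(W, U) = U*W
v(j) = 5/(3*j) (v(j) = (5/j)/3 = 5/(3*j))
Q(m) = 0
Q(-2)*v(V(-2, 1)) - 116 = 0*(5/(3*((1*(-2))))) - 116 = 0*((5/3)/(-2)) - 116 = 0*((5/3)*(-½)) - 116 = 0*(-⅚) - 116 = 0 - 116 = -116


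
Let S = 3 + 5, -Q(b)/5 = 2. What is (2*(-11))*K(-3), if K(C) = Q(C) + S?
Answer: 44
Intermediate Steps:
Q(b) = -10 (Q(b) = -5*2 = -10)
S = 8
K(C) = -2 (K(C) = -10 + 8 = -2)
(2*(-11))*K(-3) = (2*(-11))*(-2) = -22*(-2) = 44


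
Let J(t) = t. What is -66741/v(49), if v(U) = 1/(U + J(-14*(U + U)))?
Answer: 88298343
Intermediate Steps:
v(U) = -1/(27*U) (v(U) = 1/(U - 14*(U + U)) = 1/(U - 28*U) = 1/(-27*U) = -1/(27*U))
-66741/v(49) = -66741/((-1/27/49)) = -66741/((-1/27*1/49)) = -66741/(-1/1323) = -66741*(-1323) = 88298343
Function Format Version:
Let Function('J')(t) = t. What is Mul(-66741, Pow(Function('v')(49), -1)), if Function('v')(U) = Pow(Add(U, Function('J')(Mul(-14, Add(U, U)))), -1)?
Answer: 88298343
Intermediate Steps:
Function('v')(U) = Mul(Rational(-1, 27), Pow(U, -1)) (Function('v')(U) = Pow(Add(U, Mul(-14, Add(U, U))), -1) = Pow(Add(U, Mul(-14, Mul(2, U))), -1) = Pow(Add(U, Mul(-28, U)), -1) = Pow(Mul(-27, U), -1) = Mul(Rational(-1, 27), Pow(U, -1)))
Mul(-66741, Pow(Function('v')(49), -1)) = Mul(-66741, Pow(Mul(Rational(-1, 27), Pow(49, -1)), -1)) = Mul(-66741, Pow(Mul(Rational(-1, 27), Rational(1, 49)), -1)) = Mul(-66741, Pow(Rational(-1, 1323), -1)) = Mul(-66741, -1323) = 88298343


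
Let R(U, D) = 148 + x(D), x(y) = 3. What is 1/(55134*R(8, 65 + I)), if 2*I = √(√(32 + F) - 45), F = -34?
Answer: 1/8325234 ≈ 1.2012e-7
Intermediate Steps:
I = √(-45 + I*√2)/2 (I = √(√(32 - 34) - 45)/2 = √(√(-2) - 45)/2 = √(I*√2 - 45)/2 = √(-45 + I*√2)/2 ≈ 0.052698 + 3.3545*I)
R(U, D) = 151 (R(U, D) = 148 + 3 = 151)
1/(55134*R(8, 65 + I)) = 1/(55134*151) = (1/55134)*(1/151) = 1/8325234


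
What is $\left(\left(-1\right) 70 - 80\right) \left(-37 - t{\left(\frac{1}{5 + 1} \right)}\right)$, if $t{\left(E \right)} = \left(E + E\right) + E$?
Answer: $5625$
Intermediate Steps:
$t{\left(E \right)} = 3 E$ ($t{\left(E \right)} = 2 E + E = 3 E$)
$\left(\left(-1\right) 70 - 80\right) \left(-37 - t{\left(\frac{1}{5 + 1} \right)}\right) = \left(\left(-1\right) 70 - 80\right) \left(-37 - \frac{3}{5 + 1}\right) = \left(-70 - 80\right) \left(-37 - \frac{3}{6}\right) = - 150 \left(-37 - 3 \cdot \frac{1}{6}\right) = - 150 \left(-37 - \frac{1}{2}\right) = \left(-150\right) \left(- \frac{75}{2}\right) = 5625$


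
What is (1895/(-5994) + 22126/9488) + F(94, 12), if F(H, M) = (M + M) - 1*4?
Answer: 313016231/14217768 ≈ 22.016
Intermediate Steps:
F(H, M) = -4 + 2*M (F(H, M) = 2*M - 4 = -4 + 2*M)
(1895/(-5994) + 22126/9488) + F(94, 12) = (1895/(-5994) + 22126/9488) + (-4 + 2*12) = (1895*(-1/5994) + 22126*(1/9488)) + (-4 + 24) = (-1895/5994 + 11063/4744) + 20 = 28660871/14217768 + 20 = 313016231/14217768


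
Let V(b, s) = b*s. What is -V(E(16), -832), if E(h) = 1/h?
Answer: 52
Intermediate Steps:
-V(E(16), -832) = -(-832)/16 = -1*(-52) = 52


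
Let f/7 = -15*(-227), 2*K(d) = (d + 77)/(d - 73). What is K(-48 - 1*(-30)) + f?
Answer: 4337911/182 ≈ 23835.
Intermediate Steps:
K(d) = (77 + d)/(2*(-73 + d)) (K(d) = ((d + 77)/(d - 73))/2 = ((77 + d)/(-73 + d))/2 = (77 + d)/(2*(-73 + d)))
f = 23835 (f = 7*(-15*(-227)) = 7*3405 = 23835)
K(-48 - 1*(-30)) + f = (77 + (-48 - 1*(-30)))/(2*(-73 + (-48 - 1*(-30)))) + 23835 = (77 + (-48 + 30))/(2*(-73 + (-48 + 30))) + 23835 = (77 - 18)/(2*(-73 - 18)) + 23835 = (½)*59/(-91) + 23835 = (½)*(-1/91)*59 + 23835 = -59/182 + 23835 = 4337911/182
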